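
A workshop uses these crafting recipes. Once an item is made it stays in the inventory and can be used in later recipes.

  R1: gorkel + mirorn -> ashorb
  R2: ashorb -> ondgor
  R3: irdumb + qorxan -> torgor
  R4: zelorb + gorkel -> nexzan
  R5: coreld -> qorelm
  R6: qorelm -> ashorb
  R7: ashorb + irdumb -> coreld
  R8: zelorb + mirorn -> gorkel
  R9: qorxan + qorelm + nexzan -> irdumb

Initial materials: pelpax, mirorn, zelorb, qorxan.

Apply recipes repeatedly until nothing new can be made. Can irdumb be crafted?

No

irdumb would need qorxan, qorelm, and nexzan (R9), but qorelm is never obtained.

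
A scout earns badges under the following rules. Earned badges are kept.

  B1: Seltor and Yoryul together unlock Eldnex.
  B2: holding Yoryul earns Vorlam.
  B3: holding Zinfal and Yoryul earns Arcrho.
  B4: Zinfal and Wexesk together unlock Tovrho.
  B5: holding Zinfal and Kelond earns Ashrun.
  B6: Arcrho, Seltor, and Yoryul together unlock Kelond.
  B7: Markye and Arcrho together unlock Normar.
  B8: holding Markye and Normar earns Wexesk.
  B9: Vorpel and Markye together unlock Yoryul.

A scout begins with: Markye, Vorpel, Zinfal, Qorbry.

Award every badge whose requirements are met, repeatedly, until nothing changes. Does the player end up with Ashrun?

No

Ashrun would need Zinfal and Kelond (B5), but Kelond is never earned.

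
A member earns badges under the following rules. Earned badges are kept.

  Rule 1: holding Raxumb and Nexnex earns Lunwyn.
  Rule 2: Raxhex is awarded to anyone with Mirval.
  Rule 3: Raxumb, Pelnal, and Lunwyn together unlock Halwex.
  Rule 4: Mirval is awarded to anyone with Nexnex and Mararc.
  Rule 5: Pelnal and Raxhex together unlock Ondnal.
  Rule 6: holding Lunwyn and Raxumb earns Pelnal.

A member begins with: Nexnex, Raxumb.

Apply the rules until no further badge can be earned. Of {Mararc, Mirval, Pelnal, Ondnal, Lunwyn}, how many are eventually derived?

With Raxumb and Nexnex, Lunwyn is earned (Rule 1).
With Lunwyn and Raxumb, Pelnal is earned (Rule 6).
No rule produces Mararc, and it is not given.
Mirval would need Nexnex and Mararc (Rule 4), but Mararc is never earned.
Pelnal: reached.
Ondnal would need Pelnal and Raxhex (Rule 5), but Raxhex is never earned.
Lunwyn: reached.
Reached: Pelnal and Lunwyn — 2 of the 5.

2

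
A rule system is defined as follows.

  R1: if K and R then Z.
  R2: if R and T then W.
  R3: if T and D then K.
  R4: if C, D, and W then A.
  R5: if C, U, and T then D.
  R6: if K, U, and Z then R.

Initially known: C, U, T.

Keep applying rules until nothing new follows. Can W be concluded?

W would need R and T (R2), but R is never established.

No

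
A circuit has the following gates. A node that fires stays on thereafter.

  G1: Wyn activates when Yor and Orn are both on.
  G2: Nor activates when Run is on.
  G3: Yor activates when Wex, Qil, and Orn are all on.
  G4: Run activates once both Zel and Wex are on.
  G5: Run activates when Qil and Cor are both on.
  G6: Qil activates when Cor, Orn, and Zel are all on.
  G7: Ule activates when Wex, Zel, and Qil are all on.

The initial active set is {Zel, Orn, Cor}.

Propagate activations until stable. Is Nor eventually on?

G6: Cor, Orn, and Zel on → Qil on.
G5: Qil and Cor on → Run on.
Run is on, so Nor activates (G2).

Yes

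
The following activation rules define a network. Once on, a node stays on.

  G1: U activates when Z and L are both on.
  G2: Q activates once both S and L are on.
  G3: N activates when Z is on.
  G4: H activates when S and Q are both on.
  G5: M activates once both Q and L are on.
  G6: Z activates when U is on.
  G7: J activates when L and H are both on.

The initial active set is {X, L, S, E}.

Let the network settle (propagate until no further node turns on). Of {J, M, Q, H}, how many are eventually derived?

S and L are on, so Q activates (G2).
G5: Q and L on → M on.
S and Q are on, so H activates (G4).
G7: L and H on → J on.
J: reached.
M: reached.
Q: reached.
H: reached.
All 4 are reached.

4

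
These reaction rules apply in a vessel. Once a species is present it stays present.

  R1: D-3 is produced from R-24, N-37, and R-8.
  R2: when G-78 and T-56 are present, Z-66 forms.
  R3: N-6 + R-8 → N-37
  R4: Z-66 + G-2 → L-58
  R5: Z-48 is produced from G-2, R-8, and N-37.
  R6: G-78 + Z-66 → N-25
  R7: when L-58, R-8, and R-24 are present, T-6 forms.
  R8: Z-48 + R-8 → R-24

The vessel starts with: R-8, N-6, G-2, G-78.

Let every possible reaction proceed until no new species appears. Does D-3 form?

Yes

N-6 and R-8 present → N-37 forms (R3).
G-2, R-8, and N-37 present → Z-48 forms (R5).
Z-48 and R-8 present → R-24 forms (R8).
R-24, N-37, and R-8 present → D-3 forms (R1).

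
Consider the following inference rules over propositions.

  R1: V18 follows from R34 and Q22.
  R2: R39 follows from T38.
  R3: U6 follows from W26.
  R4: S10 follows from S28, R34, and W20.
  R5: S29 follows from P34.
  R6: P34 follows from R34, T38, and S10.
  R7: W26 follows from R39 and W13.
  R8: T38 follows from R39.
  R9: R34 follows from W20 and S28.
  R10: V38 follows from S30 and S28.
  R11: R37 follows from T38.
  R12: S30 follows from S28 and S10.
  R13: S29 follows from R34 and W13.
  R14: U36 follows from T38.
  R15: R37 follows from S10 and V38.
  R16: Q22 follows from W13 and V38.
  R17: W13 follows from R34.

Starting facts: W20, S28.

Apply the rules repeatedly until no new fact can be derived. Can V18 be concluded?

Yes

From W20 and S28, R9 gives R34.
From S28, R34, and W20, R4 gives S10.
R34 holds, so W13 follows (R17).
S28 and S10 hold, so S30 follows (R12).
S30 and S28 hold, so V38 follows (R10).
W13 and V38 hold, so Q22 follows (R16).
R34 and Q22 hold, so V18 follows (R1).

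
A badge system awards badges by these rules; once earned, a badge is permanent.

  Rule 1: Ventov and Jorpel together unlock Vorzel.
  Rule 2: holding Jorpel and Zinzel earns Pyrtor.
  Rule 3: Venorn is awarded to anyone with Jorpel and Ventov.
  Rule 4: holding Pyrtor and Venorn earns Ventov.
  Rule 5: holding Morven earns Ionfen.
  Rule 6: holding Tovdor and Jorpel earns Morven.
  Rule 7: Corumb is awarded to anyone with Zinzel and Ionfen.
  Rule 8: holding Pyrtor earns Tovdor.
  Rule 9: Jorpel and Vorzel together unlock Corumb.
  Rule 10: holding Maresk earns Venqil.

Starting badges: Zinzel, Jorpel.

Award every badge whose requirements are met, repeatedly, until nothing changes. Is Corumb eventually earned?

With Jorpel and Zinzel, Pyrtor is earned (Rule 2).
With Pyrtor, Tovdor is earned (Rule 8).
With Tovdor and Jorpel, Morven is earned (Rule 6).
With Morven, Ionfen is earned (Rule 5).
With Zinzel and Ionfen, Corumb is earned (Rule 7).

Yes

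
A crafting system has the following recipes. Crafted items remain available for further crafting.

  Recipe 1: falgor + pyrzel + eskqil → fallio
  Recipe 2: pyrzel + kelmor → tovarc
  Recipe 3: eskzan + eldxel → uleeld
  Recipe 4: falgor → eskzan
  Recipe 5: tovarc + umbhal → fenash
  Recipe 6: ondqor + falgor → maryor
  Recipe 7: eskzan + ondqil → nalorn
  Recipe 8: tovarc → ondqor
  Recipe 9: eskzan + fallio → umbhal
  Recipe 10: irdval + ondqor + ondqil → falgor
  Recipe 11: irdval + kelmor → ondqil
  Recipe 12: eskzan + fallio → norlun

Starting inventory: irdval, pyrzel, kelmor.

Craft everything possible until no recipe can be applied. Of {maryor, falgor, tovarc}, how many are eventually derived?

Using Recipe 2, pyrzel and kelmor make tovarc.
Using Recipe 11, irdval and kelmor make ondqil.
tovarc → ondqor (Recipe 8).
Using Recipe 10, irdval, ondqor, and ondqil make falgor.
Using Recipe 6, ondqor and falgor make maryor.
maryor: reached.
falgor: reached.
tovarc: reached.
All 3 are reached.

3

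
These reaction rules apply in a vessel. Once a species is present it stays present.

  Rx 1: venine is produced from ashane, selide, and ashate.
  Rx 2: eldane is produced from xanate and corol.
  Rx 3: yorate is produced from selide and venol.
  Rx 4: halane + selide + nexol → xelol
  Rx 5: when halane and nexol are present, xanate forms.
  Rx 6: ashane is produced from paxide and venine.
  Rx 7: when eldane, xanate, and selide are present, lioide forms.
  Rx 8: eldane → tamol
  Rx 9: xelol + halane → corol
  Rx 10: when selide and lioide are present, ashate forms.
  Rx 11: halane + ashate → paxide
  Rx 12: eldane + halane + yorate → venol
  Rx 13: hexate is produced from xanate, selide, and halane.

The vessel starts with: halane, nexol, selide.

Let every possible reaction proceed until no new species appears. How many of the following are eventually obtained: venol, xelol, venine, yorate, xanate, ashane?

halane and nexol present → xanate forms (Rx 5).
halane, selide, and nexol present → xelol forms (Rx 4).
venol would need eldane, halane, and yorate (Rx 12), but yorate never forms.
xelol: reached.
venine would need ashane, selide, and ashate (Rx 1), but ashane never forms.
yorate would need selide and venol (Rx 3), but venol never forms.
xanate: reached.
ashane would need paxide and venine (Rx 6), but venine never forms.
Reached: xelol and xanate — 2 of the 6.

2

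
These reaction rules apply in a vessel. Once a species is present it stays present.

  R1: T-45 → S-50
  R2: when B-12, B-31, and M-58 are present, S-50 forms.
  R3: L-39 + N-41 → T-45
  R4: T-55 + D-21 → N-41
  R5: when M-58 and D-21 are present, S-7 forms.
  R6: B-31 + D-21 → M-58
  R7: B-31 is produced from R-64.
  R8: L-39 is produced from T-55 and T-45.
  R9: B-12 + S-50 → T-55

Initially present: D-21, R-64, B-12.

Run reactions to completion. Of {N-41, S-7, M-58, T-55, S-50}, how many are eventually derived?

R-64 present → B-31 forms (R7).
B-31 and D-21 present → M-58 forms (R6).
B-12, B-31, and M-58 present → S-50 forms (R2).
M-58 and D-21 present → S-7 forms (R5).
B-12 and S-50 present → T-55 forms (R9).
T-55 and D-21 present → N-41 forms (R4).
N-41: reached.
S-7: reached.
M-58: reached.
T-55: reached.
S-50: reached.
All 5 are reached.

5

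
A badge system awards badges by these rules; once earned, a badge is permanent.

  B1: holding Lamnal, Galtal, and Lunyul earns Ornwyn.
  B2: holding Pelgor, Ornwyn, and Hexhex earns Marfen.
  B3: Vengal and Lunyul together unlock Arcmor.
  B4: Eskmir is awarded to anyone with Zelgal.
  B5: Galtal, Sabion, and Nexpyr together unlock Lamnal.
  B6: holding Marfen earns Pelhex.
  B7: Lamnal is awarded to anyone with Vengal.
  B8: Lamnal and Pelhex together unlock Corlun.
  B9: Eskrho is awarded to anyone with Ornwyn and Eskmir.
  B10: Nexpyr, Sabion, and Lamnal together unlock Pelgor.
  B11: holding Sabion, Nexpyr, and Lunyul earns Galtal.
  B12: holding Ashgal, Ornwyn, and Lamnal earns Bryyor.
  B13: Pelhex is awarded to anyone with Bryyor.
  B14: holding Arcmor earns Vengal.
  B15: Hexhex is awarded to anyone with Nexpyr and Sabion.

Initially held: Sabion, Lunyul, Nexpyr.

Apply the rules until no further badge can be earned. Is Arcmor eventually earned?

No

Arcmor would need Vengal and Lunyul (B3), but Vengal is never earned.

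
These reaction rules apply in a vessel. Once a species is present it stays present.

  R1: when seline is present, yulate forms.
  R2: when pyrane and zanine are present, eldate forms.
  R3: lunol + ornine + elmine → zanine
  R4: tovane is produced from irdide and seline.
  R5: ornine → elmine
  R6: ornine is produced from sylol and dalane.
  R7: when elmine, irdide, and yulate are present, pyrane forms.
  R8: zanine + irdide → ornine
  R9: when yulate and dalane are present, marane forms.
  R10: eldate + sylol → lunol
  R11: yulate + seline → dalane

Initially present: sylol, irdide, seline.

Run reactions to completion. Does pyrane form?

Yes

seline present → yulate forms (R1).
yulate and seline present → dalane forms (R11).
sylol and dalane present → ornine forms (R6).
ornine present → elmine forms (R5).
elmine, irdide, and yulate present → pyrane forms (R7).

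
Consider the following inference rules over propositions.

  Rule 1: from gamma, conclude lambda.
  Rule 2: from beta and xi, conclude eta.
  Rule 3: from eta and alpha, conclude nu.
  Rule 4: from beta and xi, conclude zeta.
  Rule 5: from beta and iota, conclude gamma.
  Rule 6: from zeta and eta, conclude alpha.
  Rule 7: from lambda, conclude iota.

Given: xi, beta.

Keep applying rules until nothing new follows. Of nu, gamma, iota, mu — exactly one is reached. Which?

beta and xi hold, so zeta follows (Rule 4).
From beta and xi, Rule 2 gives eta.
From zeta and eta, Rule 6 gives alpha.
eta and alpha hold, so nu follows (Rule 3).
iota would need lambda (Rule 7), but lambda is never established. gamma would need beta and iota (Rule 5), but iota is never established. No rule produces mu, and it is not given.

nu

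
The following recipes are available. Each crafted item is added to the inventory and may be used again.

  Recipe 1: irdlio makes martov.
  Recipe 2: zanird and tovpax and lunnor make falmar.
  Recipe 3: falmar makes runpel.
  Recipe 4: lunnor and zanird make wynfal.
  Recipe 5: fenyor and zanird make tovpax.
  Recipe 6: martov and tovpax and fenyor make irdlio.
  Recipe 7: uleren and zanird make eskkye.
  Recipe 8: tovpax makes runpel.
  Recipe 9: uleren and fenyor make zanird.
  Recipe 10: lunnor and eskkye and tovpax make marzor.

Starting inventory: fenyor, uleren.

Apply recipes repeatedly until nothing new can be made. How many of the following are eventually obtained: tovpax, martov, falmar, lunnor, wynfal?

1

Using Recipe 9, uleren and fenyor make zanird.
fenyor and zanird → tovpax (Recipe 5).
tovpax: reached.
martov would need irdlio (Recipe 1), but irdlio is never obtained.
falmar would need zanird, tovpax, and lunnor (Recipe 2), but lunnor is never obtained.
No rule produces lunnor, and it is not given.
wynfal would need lunnor and zanird (Recipe 4), but lunnor is never obtained.
Reached: tovpax — 1 of the 5.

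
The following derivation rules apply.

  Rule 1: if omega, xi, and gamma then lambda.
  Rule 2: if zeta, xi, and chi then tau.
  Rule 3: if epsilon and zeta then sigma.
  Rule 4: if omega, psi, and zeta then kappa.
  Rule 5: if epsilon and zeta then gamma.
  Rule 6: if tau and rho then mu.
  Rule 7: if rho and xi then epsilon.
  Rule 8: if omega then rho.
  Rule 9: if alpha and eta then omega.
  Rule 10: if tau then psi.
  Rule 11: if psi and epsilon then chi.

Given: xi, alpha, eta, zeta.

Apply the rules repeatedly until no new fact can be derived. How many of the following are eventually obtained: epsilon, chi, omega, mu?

From alpha and eta, Rule 9 gives omega.
omega holds, so rho follows (Rule 8).
From rho and xi, Rule 7 gives epsilon.
epsilon: reached.
chi would need psi and epsilon (Rule 11), but psi is never established.
omega: reached.
mu would need tau and rho (Rule 6), but tau is never established.
Reached: epsilon and omega — 2 of the 4.

2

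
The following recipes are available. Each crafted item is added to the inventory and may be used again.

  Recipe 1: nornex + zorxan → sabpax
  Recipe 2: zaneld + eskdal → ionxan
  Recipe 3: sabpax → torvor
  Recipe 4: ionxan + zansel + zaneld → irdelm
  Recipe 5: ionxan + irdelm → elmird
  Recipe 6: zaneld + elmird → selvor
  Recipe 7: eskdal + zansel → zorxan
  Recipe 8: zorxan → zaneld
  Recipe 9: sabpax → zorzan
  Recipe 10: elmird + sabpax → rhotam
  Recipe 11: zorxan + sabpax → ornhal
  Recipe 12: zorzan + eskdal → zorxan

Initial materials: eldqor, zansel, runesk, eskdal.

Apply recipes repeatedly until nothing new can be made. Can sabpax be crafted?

sabpax would need nornex and zorxan (Recipe 1), but nornex is never obtained.

No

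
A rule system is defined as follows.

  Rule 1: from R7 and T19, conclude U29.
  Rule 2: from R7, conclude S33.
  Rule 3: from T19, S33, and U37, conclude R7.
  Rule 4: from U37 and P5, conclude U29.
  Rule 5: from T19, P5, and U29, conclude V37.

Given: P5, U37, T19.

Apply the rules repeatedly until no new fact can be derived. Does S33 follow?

S33 would need R7 (Rule 2), but R7 is never established.

No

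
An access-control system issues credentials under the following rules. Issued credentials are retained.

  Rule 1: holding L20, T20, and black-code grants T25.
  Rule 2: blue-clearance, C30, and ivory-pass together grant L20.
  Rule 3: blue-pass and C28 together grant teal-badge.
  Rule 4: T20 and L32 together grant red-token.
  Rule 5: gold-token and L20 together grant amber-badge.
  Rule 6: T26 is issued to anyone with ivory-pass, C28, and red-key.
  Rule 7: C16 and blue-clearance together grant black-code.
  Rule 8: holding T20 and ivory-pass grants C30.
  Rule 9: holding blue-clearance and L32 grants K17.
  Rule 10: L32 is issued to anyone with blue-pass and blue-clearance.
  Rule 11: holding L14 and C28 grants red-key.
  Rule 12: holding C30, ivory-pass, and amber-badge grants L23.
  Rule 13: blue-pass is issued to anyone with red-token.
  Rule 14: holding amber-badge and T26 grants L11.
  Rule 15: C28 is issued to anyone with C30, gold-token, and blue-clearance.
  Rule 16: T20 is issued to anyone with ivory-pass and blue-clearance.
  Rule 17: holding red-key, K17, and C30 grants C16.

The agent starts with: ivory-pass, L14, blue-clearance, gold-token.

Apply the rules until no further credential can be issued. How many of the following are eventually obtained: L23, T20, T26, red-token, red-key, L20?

Holding ivory-pass and blue-clearance grants T20 (Rule 16).
Holding T20 and ivory-pass grants C30 (Rule 8).
Holding blue-clearance, C30, and ivory-pass grants L20 (Rule 2).
Holding C30, gold-token, and blue-clearance grants C28 (Rule 15).
Holding L14 and C28 grants red-key (Rule 11).
Holding gold-token and L20 grants amber-badge (Rule 5).
Holding C30, ivory-pass, and amber-badge grants L23 (Rule 12).
Holding ivory-pass, C28, and red-key grants T26 (Rule 6).
L23: reached.
T20: reached.
T26: reached.
red-token would need T20 and L32 (Rule 4), but L32 is never granted.
red-key: reached.
L20: reached.
Reached: L23, T20, T26, red-key, and L20 — 5 of the 6.

5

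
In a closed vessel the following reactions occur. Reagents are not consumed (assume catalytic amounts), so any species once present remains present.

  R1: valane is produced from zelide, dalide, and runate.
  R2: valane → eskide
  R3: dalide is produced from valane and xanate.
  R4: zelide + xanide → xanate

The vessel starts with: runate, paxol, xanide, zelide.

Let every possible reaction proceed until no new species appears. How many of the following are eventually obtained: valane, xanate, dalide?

zelide and xanide present → xanate forms (R4).
valane would need zelide, dalide, and runate (R1), but dalide never forms.
xanate: reached.
dalide would need valane and xanate (R3), but valane never forms.
Reached: xanate — 1 of the 3.

1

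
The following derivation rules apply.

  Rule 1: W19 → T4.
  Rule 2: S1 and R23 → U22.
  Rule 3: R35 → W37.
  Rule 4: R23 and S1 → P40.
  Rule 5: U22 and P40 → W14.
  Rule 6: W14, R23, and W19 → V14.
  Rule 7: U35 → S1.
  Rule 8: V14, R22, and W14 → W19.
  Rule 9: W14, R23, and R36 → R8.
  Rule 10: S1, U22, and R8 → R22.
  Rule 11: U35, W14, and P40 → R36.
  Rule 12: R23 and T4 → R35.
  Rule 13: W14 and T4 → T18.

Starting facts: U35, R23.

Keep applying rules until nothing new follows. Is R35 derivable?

R35 would need R23 and T4 (Rule 12), but T4 is never established.

No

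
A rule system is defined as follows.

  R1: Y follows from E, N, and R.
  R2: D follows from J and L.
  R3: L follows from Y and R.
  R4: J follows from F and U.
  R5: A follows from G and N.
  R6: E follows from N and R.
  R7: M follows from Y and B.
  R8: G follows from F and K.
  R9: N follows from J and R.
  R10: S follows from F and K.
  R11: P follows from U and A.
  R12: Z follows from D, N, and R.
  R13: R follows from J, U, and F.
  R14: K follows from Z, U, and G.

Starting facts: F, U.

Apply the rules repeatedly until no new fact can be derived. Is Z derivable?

F and U hold, so J follows (R4).
J, U, and F hold, so R follows (R13).
J and R hold, so N follows (R9).
N and R hold, so E follows (R6).
From E, N, and R, R1 gives Y.
Y and R hold, so L follows (R3).
From J and L, R2 gives D.
D, N, and R hold, so Z follows (R12).

Yes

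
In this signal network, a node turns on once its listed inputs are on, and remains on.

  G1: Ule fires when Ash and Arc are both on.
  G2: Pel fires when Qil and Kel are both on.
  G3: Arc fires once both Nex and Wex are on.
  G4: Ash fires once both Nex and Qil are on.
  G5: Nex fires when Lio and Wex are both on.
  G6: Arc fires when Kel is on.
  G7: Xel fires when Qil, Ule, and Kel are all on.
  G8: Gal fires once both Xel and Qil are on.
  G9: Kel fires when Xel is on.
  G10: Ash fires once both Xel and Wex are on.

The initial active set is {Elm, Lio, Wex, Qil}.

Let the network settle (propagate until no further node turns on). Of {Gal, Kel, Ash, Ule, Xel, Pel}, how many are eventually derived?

Lio and Wex are on, so Nex fires (G5).
Nex and Qil are on, so Ash fires (G4).
G3: Nex and Wex on → Arc on.
G1: Ash and Arc on → Ule on.
Gal would need Xel and Qil (G8), but Xel never turns on.
Kel would need Xel (G9), but Xel never turns on.
Ash: reached.
Ule: reached.
Xel would need Qil, Ule, and Kel (G7), but Kel never turns on.
Pel would need Qil and Kel (G2), but Kel never turns on.
Reached: Ash and Ule — 2 of the 6.

2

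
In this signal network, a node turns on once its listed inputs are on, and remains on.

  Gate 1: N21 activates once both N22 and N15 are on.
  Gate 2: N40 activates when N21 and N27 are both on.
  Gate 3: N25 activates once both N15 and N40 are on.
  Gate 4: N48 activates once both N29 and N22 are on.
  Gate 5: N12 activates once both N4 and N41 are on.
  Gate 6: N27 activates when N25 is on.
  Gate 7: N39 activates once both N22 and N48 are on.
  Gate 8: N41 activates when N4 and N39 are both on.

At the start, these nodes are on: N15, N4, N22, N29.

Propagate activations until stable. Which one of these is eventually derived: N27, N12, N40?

N12

N29 and N22 are on, so N48 activates (Gate 4).
N22 and N48 are on, so N39 activates (Gate 7).
N4 and N39 are on, so N41 activates (Gate 8).
Gate 5: N4 and N41 on → N12 on.
N40 would need N21 and N27 (Gate 2), but N27 never turns on. N27 would need N25 (Gate 6), but N25 never turns on.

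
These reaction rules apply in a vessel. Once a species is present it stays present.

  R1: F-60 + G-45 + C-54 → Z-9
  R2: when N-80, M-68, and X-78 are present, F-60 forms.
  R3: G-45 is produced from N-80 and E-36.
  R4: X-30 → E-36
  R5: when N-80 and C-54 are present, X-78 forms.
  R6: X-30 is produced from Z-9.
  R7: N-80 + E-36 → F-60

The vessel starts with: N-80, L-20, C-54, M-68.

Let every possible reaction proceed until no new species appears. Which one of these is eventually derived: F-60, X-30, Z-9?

F-60

N-80 and C-54 present → X-78 forms (R5).
N-80, M-68, and X-78 present → F-60 forms (R2).
Z-9 would need F-60, G-45, and C-54 (R1), but G-45 never forms. X-30 would need Z-9 (R6), but Z-9 never forms.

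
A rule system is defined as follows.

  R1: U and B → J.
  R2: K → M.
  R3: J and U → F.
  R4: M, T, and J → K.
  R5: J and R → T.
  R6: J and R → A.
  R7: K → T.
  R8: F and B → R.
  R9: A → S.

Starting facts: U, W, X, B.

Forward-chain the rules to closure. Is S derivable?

Yes

U and B hold, so J follows (R1).
J and U hold, so F follows (R3).
F and B hold, so R follows (R8).
From J and R, R6 gives A.
From A, R9 gives S.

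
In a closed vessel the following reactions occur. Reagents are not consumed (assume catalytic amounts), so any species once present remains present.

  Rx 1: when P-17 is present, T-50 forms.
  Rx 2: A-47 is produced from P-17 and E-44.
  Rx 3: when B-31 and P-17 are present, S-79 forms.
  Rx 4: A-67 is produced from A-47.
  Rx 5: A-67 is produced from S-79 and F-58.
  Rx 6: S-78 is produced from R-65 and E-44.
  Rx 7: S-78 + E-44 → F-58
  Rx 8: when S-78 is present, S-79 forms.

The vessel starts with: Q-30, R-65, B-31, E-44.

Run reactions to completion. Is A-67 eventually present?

Yes

R-65 and E-44 present → S-78 forms (Rx 6).
S-78 present → S-79 forms (Rx 8).
S-78 and E-44 present → F-58 forms (Rx 7).
S-79 and F-58 present → A-67 forms (Rx 5).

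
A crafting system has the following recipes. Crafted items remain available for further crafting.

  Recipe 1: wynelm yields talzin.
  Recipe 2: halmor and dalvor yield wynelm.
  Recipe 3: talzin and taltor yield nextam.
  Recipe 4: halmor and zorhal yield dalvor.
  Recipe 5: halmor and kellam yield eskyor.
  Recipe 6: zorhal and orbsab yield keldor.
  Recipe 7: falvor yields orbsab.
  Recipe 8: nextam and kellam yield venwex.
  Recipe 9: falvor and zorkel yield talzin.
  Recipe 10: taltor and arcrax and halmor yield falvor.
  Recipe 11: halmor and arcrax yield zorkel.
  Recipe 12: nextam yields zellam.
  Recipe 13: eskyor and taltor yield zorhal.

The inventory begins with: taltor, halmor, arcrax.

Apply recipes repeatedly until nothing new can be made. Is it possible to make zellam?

Using Recipe 10, taltor, arcrax, and halmor make falvor.
Using Recipe 11, halmor and arcrax make zorkel.
falvor and zorkel → talzin (Recipe 9).
Using Recipe 3, talzin and taltor make nextam.
nextam → zellam (Recipe 12).

Yes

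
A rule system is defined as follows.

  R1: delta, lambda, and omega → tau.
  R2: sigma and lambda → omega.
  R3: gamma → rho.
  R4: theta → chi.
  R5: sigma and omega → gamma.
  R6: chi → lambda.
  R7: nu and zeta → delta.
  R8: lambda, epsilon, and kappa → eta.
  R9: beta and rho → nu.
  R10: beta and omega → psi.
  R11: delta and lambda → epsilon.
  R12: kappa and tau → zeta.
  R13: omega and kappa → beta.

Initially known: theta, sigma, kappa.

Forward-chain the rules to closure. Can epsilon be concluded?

epsilon would need delta and lambda (R11), but delta is never established.

No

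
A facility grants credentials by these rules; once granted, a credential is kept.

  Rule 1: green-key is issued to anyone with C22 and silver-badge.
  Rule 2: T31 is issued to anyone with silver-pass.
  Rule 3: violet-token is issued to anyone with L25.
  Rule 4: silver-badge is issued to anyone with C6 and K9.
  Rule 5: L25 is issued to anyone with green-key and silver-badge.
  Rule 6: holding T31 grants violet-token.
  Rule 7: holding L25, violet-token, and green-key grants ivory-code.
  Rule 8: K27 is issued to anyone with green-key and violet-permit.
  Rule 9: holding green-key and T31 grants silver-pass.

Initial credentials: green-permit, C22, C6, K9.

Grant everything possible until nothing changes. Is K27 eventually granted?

No

K27 would need green-key and violet-permit (Rule 8), but violet-permit is never granted.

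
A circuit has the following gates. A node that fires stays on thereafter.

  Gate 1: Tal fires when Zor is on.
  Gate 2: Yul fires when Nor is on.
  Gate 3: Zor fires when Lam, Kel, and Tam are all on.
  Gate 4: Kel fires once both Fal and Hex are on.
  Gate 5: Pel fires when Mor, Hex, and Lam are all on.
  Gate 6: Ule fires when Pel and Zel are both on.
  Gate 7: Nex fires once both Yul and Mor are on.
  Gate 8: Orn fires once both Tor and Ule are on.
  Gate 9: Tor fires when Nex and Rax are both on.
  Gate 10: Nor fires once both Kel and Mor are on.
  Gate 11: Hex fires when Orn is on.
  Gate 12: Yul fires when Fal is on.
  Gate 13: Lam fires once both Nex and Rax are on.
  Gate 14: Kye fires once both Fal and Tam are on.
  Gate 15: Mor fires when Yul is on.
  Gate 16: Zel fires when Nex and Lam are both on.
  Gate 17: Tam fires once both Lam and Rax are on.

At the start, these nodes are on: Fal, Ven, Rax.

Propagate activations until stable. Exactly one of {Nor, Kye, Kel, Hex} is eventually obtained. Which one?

Kye

Fal is on, so Yul fires (Gate 12).
Gate 15: Yul on → Mor on.
Gate 7: Yul and Mor on → Nex on.
Gate 13: Nex and Rax on → Lam on.
Lam and Rax are on, so Tam fires (Gate 17).
Fal and Tam are on, so Kye fires (Gate 14).
Hex would need Orn (Gate 11), but Orn never turns on. Kel would need Fal and Hex (Gate 4), but Hex never turns on. Nor would need Kel and Mor (Gate 10), but Kel never turns on.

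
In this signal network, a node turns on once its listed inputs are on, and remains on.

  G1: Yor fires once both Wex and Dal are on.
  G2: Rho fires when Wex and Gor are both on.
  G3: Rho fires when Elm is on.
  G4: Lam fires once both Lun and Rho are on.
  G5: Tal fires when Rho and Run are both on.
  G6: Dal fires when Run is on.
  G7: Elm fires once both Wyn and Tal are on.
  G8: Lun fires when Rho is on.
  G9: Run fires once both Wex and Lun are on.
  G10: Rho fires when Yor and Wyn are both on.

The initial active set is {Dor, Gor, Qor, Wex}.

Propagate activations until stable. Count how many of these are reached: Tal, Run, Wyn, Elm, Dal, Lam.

4

G2: Wex and Gor on → Rho on.
G8: Rho on → Lun on.
G9: Wex and Lun on → Run on.
G4: Lun and Rho on → Lam on.
G6: Run on → Dal on.
Rho and Run are on, so Tal fires (G5).
Tal: reached.
Run: reached.
No rule produces Wyn, and it is not given.
Elm would need Wyn and Tal (G7), but Wyn never turns on.
Dal: reached.
Lam: reached.
Reached: Tal, Run, Dal, and Lam — 4 of the 6.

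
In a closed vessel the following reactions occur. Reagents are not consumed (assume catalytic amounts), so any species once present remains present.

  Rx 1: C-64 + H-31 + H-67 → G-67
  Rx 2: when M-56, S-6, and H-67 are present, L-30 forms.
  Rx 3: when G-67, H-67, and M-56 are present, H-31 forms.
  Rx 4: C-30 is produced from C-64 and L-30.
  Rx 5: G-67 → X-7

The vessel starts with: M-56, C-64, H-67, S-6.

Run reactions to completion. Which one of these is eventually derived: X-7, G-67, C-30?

M-56, S-6, and H-67 present → L-30 forms (Rx 2).
C-64 and L-30 present → C-30 forms (Rx 4).
G-67 would need C-64, H-31, and H-67 (Rx 1), but H-31 never forms. X-7 would need G-67 (Rx 5), but G-67 never forms.

C-30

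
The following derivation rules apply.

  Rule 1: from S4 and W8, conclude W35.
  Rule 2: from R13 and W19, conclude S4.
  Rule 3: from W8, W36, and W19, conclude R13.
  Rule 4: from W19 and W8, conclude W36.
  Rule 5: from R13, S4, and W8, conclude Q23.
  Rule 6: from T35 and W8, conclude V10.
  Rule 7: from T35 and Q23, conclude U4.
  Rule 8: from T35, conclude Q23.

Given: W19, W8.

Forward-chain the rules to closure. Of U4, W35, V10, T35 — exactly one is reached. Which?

From W19 and W8, Rule 4 gives W36.
From W8, W36, and W19, Rule 3 gives R13.
R13 and W19 hold, so S4 follows (Rule 2).
S4 and W8 hold, so W35 follows (Rule 1).
U4 would need T35 and Q23 (Rule 7), but T35 is never established. No rule produces T35, and it is not given. V10 would need T35 and W8 (Rule 6), but T35 is never established.

W35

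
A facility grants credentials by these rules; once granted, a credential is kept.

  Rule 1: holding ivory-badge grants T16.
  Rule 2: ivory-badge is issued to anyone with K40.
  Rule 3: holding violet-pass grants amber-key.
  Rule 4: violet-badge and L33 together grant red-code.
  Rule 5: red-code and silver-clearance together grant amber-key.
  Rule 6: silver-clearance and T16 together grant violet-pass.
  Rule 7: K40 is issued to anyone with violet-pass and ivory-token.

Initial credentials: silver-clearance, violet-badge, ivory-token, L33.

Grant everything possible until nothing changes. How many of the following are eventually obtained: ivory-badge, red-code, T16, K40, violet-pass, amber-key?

Holding violet-badge and L33 grants red-code (Rule 4).
Holding red-code and silver-clearance grants amber-key (Rule 5).
ivory-badge would need K40 (Rule 2), but K40 is never granted.
red-code: reached.
T16 would need ivory-badge (Rule 1), but ivory-badge is never granted.
K40 would need violet-pass and ivory-token (Rule 7), but violet-pass is never granted.
violet-pass would need silver-clearance and T16 (Rule 6), but T16 is never granted.
amber-key: reached.
Reached: red-code and amber-key — 2 of the 6.

2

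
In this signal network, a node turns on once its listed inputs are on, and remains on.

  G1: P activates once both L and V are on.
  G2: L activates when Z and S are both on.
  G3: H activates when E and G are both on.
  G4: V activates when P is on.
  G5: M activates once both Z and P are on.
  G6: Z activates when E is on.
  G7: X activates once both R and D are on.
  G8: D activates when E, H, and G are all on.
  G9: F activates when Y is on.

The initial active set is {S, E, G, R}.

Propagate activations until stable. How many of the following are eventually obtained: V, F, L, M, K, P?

E is on, so Z activates (G6).
Z and S are on, so L activates (G2).
V would need P (G4), but P never turns on.
F would need Y (G9), but Y never turns on.
L: reached.
M would need Z and P (G5), but P never turns on.
No rule produces K, and it is not given.
P would need L and V (G1), but V never turns on.
Reached: L — 1 of the 6.

1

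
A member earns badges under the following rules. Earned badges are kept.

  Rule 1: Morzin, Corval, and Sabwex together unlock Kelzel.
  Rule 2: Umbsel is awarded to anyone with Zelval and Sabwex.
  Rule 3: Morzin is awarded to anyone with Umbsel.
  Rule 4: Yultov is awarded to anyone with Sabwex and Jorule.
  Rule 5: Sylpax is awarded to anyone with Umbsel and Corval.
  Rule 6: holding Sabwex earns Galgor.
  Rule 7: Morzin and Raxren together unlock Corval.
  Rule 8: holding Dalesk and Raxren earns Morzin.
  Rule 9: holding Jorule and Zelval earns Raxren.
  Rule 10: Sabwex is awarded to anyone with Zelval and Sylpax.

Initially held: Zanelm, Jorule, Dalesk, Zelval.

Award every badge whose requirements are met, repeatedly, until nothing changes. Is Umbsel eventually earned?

Umbsel would need Zelval and Sabwex (Rule 2), but Sabwex is never earned.

No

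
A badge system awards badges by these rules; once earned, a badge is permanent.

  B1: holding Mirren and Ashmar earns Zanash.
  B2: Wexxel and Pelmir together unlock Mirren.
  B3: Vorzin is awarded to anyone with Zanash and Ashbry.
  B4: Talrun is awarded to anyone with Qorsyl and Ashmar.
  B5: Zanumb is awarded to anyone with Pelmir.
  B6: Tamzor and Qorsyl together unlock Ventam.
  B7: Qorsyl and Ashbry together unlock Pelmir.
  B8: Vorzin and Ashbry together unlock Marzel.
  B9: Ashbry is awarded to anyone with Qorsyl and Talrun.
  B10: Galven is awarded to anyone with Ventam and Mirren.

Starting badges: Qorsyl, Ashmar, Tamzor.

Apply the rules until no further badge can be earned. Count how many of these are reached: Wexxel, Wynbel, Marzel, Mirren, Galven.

0

No rule produces Wexxel, and it is not given.
No rule produces Wynbel, and it is not given.
Marzel would need Vorzin and Ashbry (B8), but Vorzin is never earned.
Mirren would need Wexxel and Pelmir (B2), but Wexxel is never earned.
Galven would need Ventam and Mirren (B10), but Mirren is never earned.
None of the 5 are reached.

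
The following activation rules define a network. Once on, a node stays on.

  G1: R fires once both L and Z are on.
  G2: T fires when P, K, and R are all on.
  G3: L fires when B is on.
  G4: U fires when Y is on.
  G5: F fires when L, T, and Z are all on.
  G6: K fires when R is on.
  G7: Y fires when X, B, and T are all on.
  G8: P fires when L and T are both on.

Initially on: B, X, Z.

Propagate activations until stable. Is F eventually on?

F would need L, T, and Z (G5), but T never turns on.

No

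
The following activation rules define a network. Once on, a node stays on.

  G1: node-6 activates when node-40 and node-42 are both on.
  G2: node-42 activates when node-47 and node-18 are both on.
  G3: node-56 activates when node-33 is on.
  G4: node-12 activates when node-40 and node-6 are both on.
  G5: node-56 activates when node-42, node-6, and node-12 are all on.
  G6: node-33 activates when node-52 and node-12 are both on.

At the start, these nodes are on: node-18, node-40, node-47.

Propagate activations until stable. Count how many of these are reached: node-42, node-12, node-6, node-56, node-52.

G2: node-47 and node-18 on → node-42 on.
G1: node-40 and node-42 on → node-6 on.
node-40 and node-6 are on, so node-12 activates (G4).
G5: node-42, node-6, and node-12 on → node-56 on.
node-42: reached.
node-12: reached.
node-6: reached.
node-56: reached.
No rule produces node-52, and it is not given.
Reached: node-42, node-12, node-6, and node-56 — 4 of the 5.

4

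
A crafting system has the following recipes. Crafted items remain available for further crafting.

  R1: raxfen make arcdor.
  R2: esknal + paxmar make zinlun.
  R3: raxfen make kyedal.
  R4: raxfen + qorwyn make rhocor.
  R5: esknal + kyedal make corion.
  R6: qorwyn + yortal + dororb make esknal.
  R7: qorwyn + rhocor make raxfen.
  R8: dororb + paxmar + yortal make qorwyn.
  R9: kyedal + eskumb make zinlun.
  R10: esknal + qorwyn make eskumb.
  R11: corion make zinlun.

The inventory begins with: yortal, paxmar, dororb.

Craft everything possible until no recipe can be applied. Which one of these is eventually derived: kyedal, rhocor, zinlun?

zinlun

Using R8, dororb, paxmar, and yortal make qorwyn.
qorwyn + yortal + dororb → esknal (R6).
Using R2, esknal and paxmar make zinlun.
kyedal would need raxfen (R3), but raxfen is never obtained. rhocor would need raxfen and qorwyn (R4), but raxfen is never obtained.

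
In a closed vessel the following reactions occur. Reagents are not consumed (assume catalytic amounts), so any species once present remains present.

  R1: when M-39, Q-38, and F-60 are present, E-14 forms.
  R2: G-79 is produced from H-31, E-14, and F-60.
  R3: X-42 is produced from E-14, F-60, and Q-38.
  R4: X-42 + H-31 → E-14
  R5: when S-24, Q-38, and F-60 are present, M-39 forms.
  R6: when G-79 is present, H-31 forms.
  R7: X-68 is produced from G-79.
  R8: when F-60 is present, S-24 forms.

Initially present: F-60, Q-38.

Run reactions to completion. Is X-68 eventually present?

X-68 would need G-79 (R7), but G-79 never forms.

No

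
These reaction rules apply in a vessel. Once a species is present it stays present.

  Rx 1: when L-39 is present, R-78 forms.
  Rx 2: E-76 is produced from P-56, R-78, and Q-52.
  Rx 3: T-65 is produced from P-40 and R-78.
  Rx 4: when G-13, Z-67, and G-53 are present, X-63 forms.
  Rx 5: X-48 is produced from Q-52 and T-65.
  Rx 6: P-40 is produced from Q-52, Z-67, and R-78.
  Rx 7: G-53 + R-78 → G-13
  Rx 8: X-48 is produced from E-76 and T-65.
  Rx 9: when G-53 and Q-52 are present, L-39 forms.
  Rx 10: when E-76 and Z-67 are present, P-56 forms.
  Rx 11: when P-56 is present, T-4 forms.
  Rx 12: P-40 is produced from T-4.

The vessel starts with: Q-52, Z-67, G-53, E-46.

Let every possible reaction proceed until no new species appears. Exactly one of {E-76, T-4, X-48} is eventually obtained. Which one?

X-48

G-53 and Q-52 present → L-39 forms (Rx 9).
L-39 present → R-78 forms (Rx 1).
Q-52, Z-67, and R-78 present → P-40 forms (Rx 6).
P-40 and R-78 present → T-65 forms (Rx 3).
Q-52 and T-65 present → X-48 forms (Rx 5).
E-76 would need P-56, R-78, and Q-52 (Rx 2), but P-56 never forms. T-4 would need P-56 (Rx 11), but P-56 never forms.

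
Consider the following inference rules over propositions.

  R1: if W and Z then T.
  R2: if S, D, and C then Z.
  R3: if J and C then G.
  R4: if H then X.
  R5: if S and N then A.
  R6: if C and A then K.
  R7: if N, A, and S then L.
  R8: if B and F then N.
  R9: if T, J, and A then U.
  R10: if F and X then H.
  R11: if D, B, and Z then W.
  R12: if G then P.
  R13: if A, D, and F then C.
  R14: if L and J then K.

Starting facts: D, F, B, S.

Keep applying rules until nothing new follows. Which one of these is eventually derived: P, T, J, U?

T

B and F hold, so N follows (R8).
From S and N, R5 gives A.
A, D, and F hold, so C follows (R13).
S, D, and C hold, so Z follows (R2).
From D, B, and Z, R11 gives W.
W and Z hold, so T follows (R1).
P would need G (R12), but G is never established. U would need T, J, and A (R9), but J is never established. No rule produces J, and it is not given.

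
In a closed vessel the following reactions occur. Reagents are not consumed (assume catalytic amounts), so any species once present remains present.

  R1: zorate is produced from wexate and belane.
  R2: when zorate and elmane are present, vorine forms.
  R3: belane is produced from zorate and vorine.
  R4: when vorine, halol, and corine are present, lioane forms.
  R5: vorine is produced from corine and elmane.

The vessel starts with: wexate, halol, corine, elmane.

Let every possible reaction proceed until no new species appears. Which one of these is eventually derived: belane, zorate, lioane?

corine and elmane present → vorine forms (R5).
vorine, halol, and corine present → lioane forms (R4).
zorate would need wexate and belane (R1), but belane never forms. belane would need zorate and vorine (R3), but zorate never forms.

lioane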